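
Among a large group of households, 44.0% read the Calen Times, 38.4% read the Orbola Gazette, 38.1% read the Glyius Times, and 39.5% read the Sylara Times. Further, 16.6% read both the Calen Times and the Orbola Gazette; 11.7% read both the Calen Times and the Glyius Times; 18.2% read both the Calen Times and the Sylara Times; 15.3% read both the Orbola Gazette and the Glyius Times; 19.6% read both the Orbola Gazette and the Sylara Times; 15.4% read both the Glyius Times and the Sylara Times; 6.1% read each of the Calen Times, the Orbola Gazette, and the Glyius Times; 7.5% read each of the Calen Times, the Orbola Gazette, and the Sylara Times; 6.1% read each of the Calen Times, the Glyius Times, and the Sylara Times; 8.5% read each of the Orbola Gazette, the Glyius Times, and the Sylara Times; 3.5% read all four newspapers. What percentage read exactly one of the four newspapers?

37.0%

By inclusion–exclusion (exactly-one form):
P(exactly one) = 44.0 + 38.4 + 38.1 + 39.5 − 2·16.6 − 2·11.7 − 2·18.2 − 2·15.3 − 2·19.6 − 2·15.4 + 3·6.1 + 3·7.5 + 3·6.1 + 3·8.5 − 4·3.5 = 37.0%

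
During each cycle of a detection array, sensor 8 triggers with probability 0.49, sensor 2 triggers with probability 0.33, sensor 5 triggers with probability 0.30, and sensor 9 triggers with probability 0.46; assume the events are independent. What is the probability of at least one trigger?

0.8708374

P(none) = (1 − 0.49) × (1 − 0.33) × (1 − 0.30) × (1 − 0.46) = 0.51 × 0.67 × 0.70 × 0.54 = 0.1291626
P(at least one) = 1 − 0.1291626 = 0.8708374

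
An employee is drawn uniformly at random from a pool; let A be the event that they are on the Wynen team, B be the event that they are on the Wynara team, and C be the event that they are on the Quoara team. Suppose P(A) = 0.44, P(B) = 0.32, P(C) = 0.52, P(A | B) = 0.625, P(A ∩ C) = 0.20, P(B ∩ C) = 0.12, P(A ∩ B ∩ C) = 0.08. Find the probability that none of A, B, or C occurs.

0.16

P(A ∩ B) = P(B)·P(A|B) = 0.32 × 0.625 = 0.20
P(A ∪ B ∪ C) = 0.44 + 0.32 + 0.52 − 0.20 − 0.20 − 0.12 + 0.08 = 0.84
P(none) = 1 − 0.84 = 0.16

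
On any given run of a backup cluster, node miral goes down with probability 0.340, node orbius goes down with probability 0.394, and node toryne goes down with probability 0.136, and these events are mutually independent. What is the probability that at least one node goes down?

0.65443456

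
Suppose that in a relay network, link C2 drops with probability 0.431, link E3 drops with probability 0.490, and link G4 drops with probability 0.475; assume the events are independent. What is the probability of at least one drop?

P(none) = (1 − 0.431) × (1 − 0.490) × (1 − 0.475) = 0.569 × 0.510 × 0.525 = 0.15234975
P(at least one) = 1 − 0.15234975 = 0.84765025

0.84765025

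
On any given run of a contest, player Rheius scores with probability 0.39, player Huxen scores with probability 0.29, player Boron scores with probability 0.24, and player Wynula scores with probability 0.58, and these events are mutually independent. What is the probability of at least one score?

P(none) = (1 − 0.39) × (1 − 0.29) × (1 − 0.24) × (1 − 0.58) = 0.61 × 0.71 × 0.76 × 0.42 = 0.13824552
P(at least one) = 1 − 0.13824552 = 0.86175448

0.86175448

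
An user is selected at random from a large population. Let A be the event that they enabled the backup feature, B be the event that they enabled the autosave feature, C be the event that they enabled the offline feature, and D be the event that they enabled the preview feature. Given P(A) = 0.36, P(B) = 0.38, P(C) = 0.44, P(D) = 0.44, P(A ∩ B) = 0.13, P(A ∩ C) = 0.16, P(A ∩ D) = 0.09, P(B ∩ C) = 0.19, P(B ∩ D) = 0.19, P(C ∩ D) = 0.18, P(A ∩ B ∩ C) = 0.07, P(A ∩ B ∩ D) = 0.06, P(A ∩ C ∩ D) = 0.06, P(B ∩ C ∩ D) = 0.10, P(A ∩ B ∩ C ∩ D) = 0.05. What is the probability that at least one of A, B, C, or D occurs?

By inclusion–exclusion:
P(A ∪ B ∪ C ∪ D) = 0.36 + 0.38 + 0.44 + 0.44 − 0.13 − 0.16 − 0.09 − 0.19 − 0.19 − 0.18 + 0.07 + 0.06 + 0.06 + 0.10 − 0.05 = 0.92

0.92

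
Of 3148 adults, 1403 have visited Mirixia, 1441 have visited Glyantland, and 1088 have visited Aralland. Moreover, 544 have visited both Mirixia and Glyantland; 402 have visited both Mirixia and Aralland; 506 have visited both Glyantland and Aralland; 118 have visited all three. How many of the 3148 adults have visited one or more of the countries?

Using inclusion–exclusion:
|union| = 1403 + 1441 + 1088 − 544 − 402 − 506 + 118 = 2598

2598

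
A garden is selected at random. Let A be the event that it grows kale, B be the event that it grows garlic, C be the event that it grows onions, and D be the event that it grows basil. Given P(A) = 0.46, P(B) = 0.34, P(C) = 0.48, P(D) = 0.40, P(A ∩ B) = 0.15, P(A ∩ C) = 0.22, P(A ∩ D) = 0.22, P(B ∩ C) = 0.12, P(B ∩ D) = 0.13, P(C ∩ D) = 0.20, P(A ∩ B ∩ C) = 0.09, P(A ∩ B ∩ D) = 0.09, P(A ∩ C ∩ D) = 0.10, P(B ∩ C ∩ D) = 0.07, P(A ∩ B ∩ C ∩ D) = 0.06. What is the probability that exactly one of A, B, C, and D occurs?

P(exactly one) = 0.46 + 0.34 + 0.48 + 0.40 − 2·0.15 − 2·0.22 − 2·0.22 − 2·0.12 − 2·0.13 − 2·0.20 + 3·0.09 + 3·0.09 + 3·0.10 + 3·0.07 − 4·0.06 = 0.41

0.41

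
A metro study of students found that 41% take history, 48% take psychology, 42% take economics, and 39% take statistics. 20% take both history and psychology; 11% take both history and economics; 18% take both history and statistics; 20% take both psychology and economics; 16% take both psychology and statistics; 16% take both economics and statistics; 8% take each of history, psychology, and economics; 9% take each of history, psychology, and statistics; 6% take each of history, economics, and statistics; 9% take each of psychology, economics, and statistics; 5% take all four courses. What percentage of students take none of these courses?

4%

Using inclusion–exclusion:
P(≥1) = 41 + 48 + 42 + 39 − 20 − 11 − 18 − 20 − 16 − 16 + 8 + 9 + 6 + 9 − 5 = 96%
P(none) = 100% − 96% = 4%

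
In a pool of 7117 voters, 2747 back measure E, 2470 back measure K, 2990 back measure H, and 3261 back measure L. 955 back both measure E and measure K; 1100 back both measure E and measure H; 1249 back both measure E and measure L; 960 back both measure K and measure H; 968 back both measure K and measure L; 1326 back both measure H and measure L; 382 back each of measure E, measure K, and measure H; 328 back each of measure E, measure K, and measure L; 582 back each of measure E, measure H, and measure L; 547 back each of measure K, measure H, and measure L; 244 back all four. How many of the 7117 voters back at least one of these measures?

6505

|at least one| = 2747 + 2470 + 2990 + 3261 − 955 − 1100 − 1249 − 960 − 968 − 1326 + 382 + 328 + 582 + 547 − 244 = 6505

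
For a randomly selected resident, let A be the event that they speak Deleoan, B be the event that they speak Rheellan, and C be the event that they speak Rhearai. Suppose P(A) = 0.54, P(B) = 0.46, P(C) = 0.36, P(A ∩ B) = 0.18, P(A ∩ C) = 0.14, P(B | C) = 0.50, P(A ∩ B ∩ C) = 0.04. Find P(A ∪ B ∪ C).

P(B ∩ C) = P(C)·P(B|C) = 0.36 × 0.50 = 0.18
Apply inclusion-exclusion:
P(A ∪ B ∪ C) = 0.54 + 0.46 + 0.36 − 0.18 − 0.14 − 0.18 + 0.04 = 0.90

0.90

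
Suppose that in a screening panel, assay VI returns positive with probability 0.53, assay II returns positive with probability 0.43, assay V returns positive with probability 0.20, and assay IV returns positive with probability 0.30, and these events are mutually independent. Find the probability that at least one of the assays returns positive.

P(none) = (1 − 0.53) × (1 − 0.43) × (1 − 0.20) × (1 − 0.30) = 0.47 × 0.57 × 0.80 × 0.70 = 0.150024
P(at least one) = 1 − 0.150024 = 0.849976

0.849976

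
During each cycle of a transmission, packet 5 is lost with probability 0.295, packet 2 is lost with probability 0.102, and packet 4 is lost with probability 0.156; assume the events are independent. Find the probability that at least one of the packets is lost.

0.46567204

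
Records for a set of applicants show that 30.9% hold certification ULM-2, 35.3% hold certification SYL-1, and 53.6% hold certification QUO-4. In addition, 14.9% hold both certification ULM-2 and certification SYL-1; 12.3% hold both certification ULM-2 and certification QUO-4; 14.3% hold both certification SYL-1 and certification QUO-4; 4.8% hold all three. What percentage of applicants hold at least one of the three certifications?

83.1%

By inclusion–exclusion:
P(union) = 30.9 + 35.3 + 53.6 − 14.9 − 12.3 − 14.3 + 4.8 = 83.1%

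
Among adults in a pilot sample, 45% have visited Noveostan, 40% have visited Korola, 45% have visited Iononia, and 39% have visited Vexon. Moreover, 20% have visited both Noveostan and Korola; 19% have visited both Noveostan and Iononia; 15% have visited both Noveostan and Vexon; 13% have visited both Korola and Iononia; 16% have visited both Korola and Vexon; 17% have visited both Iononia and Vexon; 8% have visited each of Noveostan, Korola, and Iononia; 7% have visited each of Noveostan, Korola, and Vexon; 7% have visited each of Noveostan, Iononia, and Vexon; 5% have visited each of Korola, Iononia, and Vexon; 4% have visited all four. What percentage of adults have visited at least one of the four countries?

P(union) = 45 + 40 + 45 + 39 − 20 − 19 − 15 − 13 − 16 − 17 + 8 + 7 + 7 + 5 − 4 = 92%

92%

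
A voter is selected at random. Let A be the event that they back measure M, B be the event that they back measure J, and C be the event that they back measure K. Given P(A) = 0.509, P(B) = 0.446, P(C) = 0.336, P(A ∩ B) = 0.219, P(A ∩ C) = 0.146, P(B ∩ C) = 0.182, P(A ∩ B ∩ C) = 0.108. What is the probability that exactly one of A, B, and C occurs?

Using the inclusion–exclusion count for exactly one event:
P(exactly one) = 0.509 + 0.446 + 0.336 − 2·0.219 − 2·0.146 − 2·0.182 + 3·0.108 = 0.521

0.521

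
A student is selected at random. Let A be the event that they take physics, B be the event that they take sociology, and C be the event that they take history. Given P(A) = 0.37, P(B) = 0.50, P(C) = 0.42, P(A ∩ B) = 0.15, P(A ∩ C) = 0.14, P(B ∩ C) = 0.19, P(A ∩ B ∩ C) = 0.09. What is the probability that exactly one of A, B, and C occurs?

0.60

By inclusion–exclusion (exactly-one form):
P(exactly one) = 0.37 + 0.50 + 0.42 − 2·0.15 − 2·0.14 − 2·0.19 + 3·0.09 = 0.60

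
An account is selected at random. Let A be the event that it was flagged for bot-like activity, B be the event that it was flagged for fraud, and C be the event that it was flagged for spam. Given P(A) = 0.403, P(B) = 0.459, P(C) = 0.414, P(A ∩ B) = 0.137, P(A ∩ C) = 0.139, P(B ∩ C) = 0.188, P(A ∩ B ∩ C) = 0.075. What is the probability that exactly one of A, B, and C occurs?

P(exactly one) = 0.403 + 0.459 + 0.414 − 2·0.137 − 2·0.139 − 2·0.188 + 3·0.075 = 0.573

0.573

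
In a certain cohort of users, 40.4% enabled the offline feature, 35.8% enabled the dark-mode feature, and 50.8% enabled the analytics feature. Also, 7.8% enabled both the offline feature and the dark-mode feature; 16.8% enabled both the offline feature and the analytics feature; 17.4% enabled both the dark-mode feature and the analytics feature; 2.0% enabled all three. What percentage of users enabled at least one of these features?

87.0%

Inclusion–exclusion gives
P(at least one) = 40.4 + 35.8 + 50.8 − 7.8 − 16.8 − 17.4 + 2.0 = 87.0%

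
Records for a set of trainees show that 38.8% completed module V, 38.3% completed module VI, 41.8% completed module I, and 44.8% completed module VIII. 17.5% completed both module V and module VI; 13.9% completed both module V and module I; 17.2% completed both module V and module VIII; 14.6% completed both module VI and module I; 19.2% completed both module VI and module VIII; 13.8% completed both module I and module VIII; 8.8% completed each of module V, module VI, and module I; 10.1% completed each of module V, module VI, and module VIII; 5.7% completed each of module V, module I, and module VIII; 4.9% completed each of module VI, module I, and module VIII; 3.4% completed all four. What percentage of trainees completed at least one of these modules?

P(at least one) = 38.8 + 38.3 + 41.8 + 44.8 − 17.5 − 13.9 − 17.2 − 14.6 − 19.2 − 13.8 + 8.8 + 10.1 + 5.7 + 4.9 − 3.4 = 93.6%

93.6%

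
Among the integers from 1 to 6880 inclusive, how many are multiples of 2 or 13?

3440 + 529 − 264 = 3705

3705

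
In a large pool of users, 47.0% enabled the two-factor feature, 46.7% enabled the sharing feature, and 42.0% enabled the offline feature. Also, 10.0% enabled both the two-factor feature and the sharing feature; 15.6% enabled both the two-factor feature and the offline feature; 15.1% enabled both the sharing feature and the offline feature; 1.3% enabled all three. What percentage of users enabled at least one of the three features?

P(at least one) = 47.0 + 46.7 + 42.0 − 10.0 − 15.6 − 15.1 + 1.3 = 96.3%

96.3%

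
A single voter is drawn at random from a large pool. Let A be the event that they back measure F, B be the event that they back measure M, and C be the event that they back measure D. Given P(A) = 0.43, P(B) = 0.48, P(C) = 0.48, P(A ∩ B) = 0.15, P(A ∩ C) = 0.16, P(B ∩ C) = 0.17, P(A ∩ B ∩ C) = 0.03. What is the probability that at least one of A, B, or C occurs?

0.94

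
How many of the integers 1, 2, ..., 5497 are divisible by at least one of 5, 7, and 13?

2017

By inclusion-exclusion,
floor(5497/5) + floor(5497/7) + floor(5497/13) − floor(5497/35) − floor(5497/65) − floor(5497/91) + floor(5497/455) = 1099 + 785 + 422 − 157 − 84 − 60 + 12 = 2017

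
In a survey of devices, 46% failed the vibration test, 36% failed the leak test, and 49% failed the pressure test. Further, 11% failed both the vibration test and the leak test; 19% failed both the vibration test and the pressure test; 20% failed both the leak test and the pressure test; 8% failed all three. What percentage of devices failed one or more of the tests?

P(at least one) = 46 + 36 + 49 − 11 − 19 − 20 + 8 = 89%

89%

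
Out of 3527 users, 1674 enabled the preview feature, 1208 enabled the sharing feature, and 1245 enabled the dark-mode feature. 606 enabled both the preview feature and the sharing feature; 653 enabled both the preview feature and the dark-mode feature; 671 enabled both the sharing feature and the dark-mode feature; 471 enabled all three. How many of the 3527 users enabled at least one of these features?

Inclusion–exclusion gives
|at least one| = 1674 + 1208 + 1245 − 606 − 653 − 671 + 471 = 2668

2668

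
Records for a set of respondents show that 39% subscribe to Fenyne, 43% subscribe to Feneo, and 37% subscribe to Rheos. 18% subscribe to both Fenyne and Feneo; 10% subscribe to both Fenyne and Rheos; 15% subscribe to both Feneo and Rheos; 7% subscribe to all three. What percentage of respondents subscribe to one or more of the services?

P(union) = 39 + 43 + 37 − 18 − 10 − 15 + 7 = 83%

83%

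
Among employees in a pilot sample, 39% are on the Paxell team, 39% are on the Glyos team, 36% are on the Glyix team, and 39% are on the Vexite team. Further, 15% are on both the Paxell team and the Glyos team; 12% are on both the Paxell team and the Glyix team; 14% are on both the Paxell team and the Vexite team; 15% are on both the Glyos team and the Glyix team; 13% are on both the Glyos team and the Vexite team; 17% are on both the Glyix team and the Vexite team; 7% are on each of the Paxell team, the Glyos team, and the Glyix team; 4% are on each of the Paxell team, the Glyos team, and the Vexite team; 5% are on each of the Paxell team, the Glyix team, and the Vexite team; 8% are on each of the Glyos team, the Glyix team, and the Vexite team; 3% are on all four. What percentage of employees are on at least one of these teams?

88%

By inclusion-exclusion,
P(at least one) = 39 + 39 + 36 + 39 − 15 − 12 − 14 − 15 − 13 − 17 + 7 + 4 + 5 + 8 − 3 = 88%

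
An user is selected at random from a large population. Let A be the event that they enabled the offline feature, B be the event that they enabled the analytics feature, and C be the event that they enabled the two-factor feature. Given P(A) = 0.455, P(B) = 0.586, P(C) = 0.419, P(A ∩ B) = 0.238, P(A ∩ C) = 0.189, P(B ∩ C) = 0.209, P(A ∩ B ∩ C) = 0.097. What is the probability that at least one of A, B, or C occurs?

0.921

P(A ∪ B ∪ C) = 0.455 + 0.586 + 0.419 − 0.238 − 0.189 − 0.209 + 0.097 = 0.921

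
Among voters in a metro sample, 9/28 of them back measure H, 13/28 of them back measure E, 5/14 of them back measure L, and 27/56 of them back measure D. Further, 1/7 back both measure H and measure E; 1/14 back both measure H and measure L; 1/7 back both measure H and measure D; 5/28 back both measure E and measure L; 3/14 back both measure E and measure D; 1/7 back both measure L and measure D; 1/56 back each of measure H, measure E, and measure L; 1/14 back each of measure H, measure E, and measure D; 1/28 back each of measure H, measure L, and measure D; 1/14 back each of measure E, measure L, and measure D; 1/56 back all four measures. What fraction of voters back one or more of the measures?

51/56

P(union) = 9/28 + 13/28 + 5/14 + 27/56 − 1/7 − 1/14 − 1/7 − 5/28 − 3/14 − 1/7 + 1/56 + 1/14 + 1/28 + 1/14 − 1/56 = 51/56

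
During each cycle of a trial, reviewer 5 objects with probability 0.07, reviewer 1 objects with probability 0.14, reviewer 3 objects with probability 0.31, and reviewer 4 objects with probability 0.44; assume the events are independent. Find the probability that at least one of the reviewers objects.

0.69095728

P(none) = (1 − 0.07) × (1 − 0.14) × (1 − 0.31) × (1 − 0.44) = 0.93 × 0.86 × 0.69 × 0.56 = 0.30904272
P(at least one) = 1 − 0.30904272 = 0.69095728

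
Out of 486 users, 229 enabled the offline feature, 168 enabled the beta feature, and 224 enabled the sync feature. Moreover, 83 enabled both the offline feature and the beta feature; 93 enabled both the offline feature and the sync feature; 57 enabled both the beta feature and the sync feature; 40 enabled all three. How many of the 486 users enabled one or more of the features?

By inclusion-exclusion,
|union| = 229 + 168 + 224 − 83 − 93 − 57 + 40 = 428

428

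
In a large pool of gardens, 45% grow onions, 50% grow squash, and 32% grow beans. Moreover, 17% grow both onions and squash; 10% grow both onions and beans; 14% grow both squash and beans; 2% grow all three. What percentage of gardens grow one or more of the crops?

88%

By inclusion–exclusion:
P(union) = 45 + 50 + 32 − 17 − 10 − 14 + 2 = 88%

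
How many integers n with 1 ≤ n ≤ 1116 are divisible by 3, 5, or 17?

556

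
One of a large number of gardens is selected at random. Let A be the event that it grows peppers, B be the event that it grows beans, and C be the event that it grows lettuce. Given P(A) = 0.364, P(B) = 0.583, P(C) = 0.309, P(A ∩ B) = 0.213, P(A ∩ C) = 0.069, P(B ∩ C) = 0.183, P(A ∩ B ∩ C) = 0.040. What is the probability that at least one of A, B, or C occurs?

Apply inclusion-exclusion:
P(A ∪ B ∪ C) = 0.364 + 0.583 + 0.309 − 0.213 − 0.069 − 0.183 + 0.040 = 0.831

0.831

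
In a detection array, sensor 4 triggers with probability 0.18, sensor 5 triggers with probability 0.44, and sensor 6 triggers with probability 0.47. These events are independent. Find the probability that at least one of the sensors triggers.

0.756624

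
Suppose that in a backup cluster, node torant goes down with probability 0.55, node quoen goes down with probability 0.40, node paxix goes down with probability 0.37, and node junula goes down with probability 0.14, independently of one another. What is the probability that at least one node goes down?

P(none) = (1 − 0.55) × (1 − 0.40) × (1 − 0.37) × (1 − 0.14) = 0.45 × 0.60 × 0.63 × 0.86 = 0.146286
P(at least one) = 1 − 0.146286 = 0.853714

0.853714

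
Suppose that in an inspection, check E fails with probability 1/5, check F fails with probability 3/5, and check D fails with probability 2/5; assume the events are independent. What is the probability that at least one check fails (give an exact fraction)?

101/125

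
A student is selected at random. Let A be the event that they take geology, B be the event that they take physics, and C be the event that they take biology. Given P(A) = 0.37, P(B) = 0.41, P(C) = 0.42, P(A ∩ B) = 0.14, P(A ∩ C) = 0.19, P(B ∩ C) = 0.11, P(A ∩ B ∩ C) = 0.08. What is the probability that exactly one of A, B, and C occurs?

By inclusion–exclusion (exactly-one form):
P(exactly one) = 0.37 + 0.41 + 0.42 − 2·0.14 − 2·0.19 − 2·0.11 + 3·0.08 = 0.56

0.56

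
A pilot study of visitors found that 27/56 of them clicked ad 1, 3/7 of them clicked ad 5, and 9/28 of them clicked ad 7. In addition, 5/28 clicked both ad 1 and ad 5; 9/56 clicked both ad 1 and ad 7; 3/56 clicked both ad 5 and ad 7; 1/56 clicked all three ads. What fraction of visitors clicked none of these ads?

P(union) = 27/56 + 3/7 + 9/28 − 5/28 − 9/56 − 3/56 + 1/56 = 6/7
P(none) = 1 − 6/7 = 1/7

1/7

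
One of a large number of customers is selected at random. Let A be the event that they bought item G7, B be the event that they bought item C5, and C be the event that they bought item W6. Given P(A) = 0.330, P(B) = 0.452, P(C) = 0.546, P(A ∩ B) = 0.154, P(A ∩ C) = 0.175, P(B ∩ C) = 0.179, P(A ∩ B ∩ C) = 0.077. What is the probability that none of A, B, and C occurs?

0.103

P(A ∪ B ∪ C) = 0.330 + 0.452 + 0.546 − 0.154 − 0.175 − 0.179 + 0.077 = 0.897
P(none) = 1 − 0.897 = 0.103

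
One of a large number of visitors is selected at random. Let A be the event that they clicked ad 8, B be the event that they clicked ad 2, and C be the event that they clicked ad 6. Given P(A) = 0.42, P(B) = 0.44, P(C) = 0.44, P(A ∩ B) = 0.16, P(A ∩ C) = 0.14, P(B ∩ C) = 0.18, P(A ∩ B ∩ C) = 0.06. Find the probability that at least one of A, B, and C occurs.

0.88

By inclusion–exclusion:
P(A ∪ B ∪ C) = 0.42 + 0.44 + 0.44 − 0.16 − 0.14 − 0.18 + 0.06 = 0.88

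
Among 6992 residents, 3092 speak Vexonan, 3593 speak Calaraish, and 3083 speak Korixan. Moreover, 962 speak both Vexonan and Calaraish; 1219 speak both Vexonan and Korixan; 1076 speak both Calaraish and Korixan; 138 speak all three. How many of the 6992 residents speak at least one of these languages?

6649

Inclusion–exclusion gives
|union| = 3092 + 3593 + 3083 − 962 − 1219 − 1076 + 138 = 6649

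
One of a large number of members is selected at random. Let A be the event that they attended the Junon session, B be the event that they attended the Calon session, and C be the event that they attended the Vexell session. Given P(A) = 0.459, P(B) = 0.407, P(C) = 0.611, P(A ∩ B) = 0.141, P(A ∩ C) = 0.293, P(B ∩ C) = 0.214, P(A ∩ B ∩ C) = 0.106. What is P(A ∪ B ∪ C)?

P(A ∪ B ∪ C) = 0.459 + 0.407 + 0.611 − 0.141 − 0.293 − 0.214 + 0.106 = 0.935

0.935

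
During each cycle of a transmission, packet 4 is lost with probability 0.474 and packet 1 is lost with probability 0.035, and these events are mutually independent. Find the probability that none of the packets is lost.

Since the events are independent, P(none) is the product of the individual non-occurrence probabilities.
P(none) = (1 − 0.474) × (1 − 0.035) = 0.526 × 0.965 = 0.50759

0.50759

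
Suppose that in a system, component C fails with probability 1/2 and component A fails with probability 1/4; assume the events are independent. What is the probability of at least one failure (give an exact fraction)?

P(none) = (1 − 1/2) × (1 − 1/4) = 1/2 × 3/4 = 3/8
P(at least one) = 1 − 3/8 = 5/8

5/8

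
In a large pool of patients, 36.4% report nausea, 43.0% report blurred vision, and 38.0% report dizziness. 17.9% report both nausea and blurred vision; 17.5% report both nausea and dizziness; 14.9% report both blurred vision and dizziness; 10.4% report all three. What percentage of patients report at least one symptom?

By inclusion–exclusion:
P(union) = 36.4 + 43.0 + 38.0 − 17.9 − 17.5 − 14.9 + 10.4 = 77.5%

77.5%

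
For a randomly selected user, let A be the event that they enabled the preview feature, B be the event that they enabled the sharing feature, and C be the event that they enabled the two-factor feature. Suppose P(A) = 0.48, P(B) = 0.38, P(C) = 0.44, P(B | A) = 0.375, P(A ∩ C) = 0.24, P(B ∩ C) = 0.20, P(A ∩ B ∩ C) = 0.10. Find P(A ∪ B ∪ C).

P(A ∩ B) = P(A)·P(B|A) = 0.48 × 0.375 = 0.18
Apply inclusion-exclusion:
P(A ∪ B ∪ C) = 0.48 + 0.38 + 0.44 − 0.18 − 0.24 − 0.20 + 0.10 = 0.78

0.78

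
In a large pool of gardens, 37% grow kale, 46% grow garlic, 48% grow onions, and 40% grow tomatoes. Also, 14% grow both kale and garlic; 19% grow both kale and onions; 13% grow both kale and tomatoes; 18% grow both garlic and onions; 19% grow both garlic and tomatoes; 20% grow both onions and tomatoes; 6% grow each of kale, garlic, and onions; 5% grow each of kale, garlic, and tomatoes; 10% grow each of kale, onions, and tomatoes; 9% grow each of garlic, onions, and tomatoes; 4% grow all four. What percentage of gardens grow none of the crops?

6%

By inclusion–exclusion:
P(union) = 37 + 46 + 48 + 40 − 14 − 19 − 13 − 18 − 19 − 20 + 6 + 5 + 10 + 9 − 4 = 94%
P(none) = 100% − 94% = 6%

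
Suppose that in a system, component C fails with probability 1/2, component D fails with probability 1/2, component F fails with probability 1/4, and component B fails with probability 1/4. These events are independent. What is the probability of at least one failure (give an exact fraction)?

P(none) = (1 − 1/2) × (1 − 1/2) × (1 − 1/4) × (1 − 1/4) = 1/2 × 1/2 × 3/4 × 3/4 = 9/64
P(at least one) = 1 − 9/64 = 55/64

55/64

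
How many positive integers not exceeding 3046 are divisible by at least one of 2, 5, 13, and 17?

1988

⌊3046/2⌋ + ⌊3046/5⌋ + ⌊3046/13⌋ + ⌊3046/17⌋ − ⌊3046/10⌋ − ⌊3046/26⌋ − ⌊3046/34⌋ − ⌊3046/65⌋ − ⌊3046/85⌋ − ⌊3046/221⌋ + ⌊3046/130⌋ + ⌊3046/170⌋ + ⌊3046/442⌋ + ⌊3046/1105⌋ − ⌊3046/2210⌋ = 1523 + 609 + 234 + 179 − 304 − 117 − 89 − 46 − 35 − 13 + 23 + 17 + 6 + 2 − 1 = 1988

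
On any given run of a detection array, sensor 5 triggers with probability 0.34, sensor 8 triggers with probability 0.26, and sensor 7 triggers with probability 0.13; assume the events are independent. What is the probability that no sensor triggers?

0.424908

P(none) = (1 − 0.34) × (1 − 0.26) × (1 − 0.13) = 0.66 × 0.74 × 0.87 = 0.424908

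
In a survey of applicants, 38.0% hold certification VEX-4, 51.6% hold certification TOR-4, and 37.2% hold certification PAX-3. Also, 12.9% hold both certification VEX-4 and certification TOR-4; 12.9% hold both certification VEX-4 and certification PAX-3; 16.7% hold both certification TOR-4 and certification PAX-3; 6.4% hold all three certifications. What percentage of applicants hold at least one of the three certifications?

90.7%

P(union) = 38.0 + 51.6 + 37.2 − 12.9 − 12.9 − 16.7 + 6.4 = 90.7%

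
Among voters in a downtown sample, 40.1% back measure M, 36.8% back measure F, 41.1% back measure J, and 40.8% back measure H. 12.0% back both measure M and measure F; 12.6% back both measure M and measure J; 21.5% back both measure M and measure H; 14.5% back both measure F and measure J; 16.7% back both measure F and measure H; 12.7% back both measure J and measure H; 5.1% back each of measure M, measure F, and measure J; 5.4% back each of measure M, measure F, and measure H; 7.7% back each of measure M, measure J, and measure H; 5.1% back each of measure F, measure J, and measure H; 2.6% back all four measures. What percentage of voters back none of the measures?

10.5%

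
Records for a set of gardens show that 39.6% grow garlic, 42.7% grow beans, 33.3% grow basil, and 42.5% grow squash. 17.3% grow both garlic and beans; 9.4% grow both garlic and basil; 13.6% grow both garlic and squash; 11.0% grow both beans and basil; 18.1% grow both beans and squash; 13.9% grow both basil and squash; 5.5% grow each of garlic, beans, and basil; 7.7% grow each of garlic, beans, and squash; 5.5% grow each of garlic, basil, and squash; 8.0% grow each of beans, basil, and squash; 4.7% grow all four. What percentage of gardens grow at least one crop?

96.8%

P(≥1) = 39.6 + 42.7 + 33.3 + 42.5 − 17.3 − 9.4 − 13.6 − 11.0 − 18.1 − 13.9 + 5.5 + 7.7 + 5.5 + 8.0 − 4.7 = 96.8%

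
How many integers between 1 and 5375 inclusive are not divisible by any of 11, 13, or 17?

Inclusion–exclusion gives
488 + 413 + 316 − 37 − 28 − 24 + 2 = 1130
5375 − 1130 = 4245

4245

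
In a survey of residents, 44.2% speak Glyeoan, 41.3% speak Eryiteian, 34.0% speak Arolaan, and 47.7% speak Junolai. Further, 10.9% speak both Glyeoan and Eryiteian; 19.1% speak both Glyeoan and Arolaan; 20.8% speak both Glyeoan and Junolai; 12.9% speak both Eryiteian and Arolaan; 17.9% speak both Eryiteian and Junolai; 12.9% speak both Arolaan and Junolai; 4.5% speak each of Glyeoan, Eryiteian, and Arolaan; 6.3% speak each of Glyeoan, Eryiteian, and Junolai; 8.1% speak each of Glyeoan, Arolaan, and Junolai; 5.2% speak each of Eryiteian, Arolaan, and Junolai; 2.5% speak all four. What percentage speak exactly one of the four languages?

Using the inclusion–exclusion count for exactly one event:
P(exactly one) = 44.2 + 41.3 + 34.0 + 47.7 − 2·10.9 − 2·19.1 − 2·20.8 − 2·12.9 − 2·17.9 − 2·12.9 + 3·4.5 + 3·6.3 + 3·8.1 + 3·5.2 − 4·2.5 = 40.5%

40.5%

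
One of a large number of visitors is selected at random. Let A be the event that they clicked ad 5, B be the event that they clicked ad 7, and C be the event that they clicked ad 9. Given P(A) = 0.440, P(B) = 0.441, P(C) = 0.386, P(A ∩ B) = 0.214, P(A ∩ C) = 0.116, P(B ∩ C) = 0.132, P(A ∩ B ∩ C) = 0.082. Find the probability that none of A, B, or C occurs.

By inclusion-exclusion,
P(A ∪ B ∪ C) = 0.440 + 0.441 + 0.386 − 0.214 − 0.116 − 0.132 + 0.082 = 0.887
P(none) = 1 − 0.887 = 0.113

0.113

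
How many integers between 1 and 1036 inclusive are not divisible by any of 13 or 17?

901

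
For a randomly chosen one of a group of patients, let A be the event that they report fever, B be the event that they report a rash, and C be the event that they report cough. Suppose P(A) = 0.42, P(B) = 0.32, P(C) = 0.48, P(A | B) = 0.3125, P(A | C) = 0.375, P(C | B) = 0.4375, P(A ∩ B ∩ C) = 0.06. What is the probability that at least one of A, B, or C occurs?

0.86

P(A ∩ B) = P(B)·P(A|B) = 0.32 × 0.3125 = 0.10
P(A ∩ C) = P(C)·P(A|C) = 0.48 × 0.375 = 0.18
P(B ∩ C) = P(B)·P(C|B) = 0.32 × 0.4375 = 0.14
By inclusion–exclusion:
P(A ∪ B ∪ C) = 0.42 + 0.32 + 0.48 − 0.10 − 0.18 − 0.14 + 0.06 = 0.86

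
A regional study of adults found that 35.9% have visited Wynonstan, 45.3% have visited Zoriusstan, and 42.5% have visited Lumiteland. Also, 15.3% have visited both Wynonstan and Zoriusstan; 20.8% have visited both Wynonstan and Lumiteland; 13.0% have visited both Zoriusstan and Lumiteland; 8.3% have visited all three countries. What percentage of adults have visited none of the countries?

17.1%

Apply inclusion-exclusion:
P(≥1) = 35.9 + 45.3 + 42.5 − 15.3 − 20.8 − 13.0 + 8.3 = 82.9%
P(none) = 100% − 82.9% = 17.1%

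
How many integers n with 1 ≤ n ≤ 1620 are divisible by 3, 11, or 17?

696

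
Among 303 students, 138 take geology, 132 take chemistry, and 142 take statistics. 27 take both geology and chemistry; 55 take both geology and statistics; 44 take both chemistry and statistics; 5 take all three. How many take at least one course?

291

|at least one| = 138 + 132 + 142 − 27 − 55 − 44 + 5 = 291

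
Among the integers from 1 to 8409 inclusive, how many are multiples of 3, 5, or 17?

4188

2803 + 1681 + 494 − 560 − 164 − 98 + 32 = 4188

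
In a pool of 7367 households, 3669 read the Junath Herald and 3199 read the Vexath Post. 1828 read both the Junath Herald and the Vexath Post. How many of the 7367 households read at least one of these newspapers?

By inclusion-exclusion,
|union| = 3669 + 3199 − 1828 = 5040

5040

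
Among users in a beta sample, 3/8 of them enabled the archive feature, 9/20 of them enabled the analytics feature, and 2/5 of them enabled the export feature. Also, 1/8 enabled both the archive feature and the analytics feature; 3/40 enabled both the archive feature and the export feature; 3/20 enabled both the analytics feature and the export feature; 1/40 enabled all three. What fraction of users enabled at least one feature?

9/10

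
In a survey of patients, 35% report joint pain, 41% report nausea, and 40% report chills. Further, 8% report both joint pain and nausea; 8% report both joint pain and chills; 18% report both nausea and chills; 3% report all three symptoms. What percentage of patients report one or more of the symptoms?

85%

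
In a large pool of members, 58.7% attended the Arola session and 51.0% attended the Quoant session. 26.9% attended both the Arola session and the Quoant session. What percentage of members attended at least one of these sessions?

Using inclusion–exclusion:
P(at least one) = 58.7 + 51.0 − 26.9 = 82.8%

82.8%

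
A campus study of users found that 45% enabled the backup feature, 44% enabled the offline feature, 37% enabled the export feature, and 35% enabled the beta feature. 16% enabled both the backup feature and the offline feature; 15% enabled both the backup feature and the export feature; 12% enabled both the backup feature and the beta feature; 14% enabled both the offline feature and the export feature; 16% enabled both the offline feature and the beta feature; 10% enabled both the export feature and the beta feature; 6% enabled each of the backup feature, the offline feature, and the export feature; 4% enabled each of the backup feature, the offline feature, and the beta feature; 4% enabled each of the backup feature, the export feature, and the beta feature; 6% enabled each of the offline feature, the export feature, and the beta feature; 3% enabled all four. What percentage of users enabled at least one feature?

P(union) = 45 + 44 + 37 + 35 − 16 − 15 − 12 − 14 − 16 − 10 + 6 + 4 + 4 + 6 − 3 = 95%

95%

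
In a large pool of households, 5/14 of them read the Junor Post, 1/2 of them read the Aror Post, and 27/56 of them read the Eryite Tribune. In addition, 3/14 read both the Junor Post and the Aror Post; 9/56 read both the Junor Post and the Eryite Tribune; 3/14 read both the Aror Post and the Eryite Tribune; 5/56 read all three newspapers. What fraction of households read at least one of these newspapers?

47/56

Inclusion–exclusion gives
P(union) = 5/14 + 1/2 + 27/56 − 3/14 − 9/56 − 3/14 + 5/56 = 47/56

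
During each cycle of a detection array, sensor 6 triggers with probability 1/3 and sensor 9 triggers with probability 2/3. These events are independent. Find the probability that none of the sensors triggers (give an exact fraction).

2/9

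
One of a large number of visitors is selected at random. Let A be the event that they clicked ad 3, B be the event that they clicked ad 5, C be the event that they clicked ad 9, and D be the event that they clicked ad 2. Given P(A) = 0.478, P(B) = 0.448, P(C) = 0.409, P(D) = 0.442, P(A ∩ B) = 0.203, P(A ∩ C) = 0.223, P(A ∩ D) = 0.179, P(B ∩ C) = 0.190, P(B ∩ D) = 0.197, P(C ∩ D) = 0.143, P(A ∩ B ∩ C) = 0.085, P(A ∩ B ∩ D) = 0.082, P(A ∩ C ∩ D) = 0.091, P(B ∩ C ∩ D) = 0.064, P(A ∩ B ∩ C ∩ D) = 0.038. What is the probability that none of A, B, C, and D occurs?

P(A ∪ B ∪ C ∪ D) = 0.478 + 0.448 + 0.409 + 0.442 − 0.203 − 0.223 − 0.179 − 0.190 − 0.197 − 0.143 + 0.085 + 0.082 + 0.091 + 0.064 − 0.038 = 0.926
P(none) = 1 − 0.926 = 0.074

0.074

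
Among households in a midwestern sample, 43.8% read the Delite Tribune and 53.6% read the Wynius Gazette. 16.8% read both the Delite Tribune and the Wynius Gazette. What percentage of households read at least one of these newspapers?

P(union) = 43.8 + 53.6 − 16.8 = 80.6%

80.6%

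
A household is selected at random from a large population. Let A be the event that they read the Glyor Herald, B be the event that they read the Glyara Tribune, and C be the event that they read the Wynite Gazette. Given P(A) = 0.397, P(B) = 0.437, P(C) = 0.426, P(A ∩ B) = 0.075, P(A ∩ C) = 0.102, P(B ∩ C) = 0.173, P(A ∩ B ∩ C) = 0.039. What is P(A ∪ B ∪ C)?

0.949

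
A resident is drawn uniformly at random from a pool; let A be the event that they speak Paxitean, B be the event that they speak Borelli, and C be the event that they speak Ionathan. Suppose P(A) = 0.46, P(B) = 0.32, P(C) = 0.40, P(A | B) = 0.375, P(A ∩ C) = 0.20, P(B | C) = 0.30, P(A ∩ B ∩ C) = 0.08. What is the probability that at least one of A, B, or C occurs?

0.82

P(A ∩ B) = P(B)·P(A|B) = 0.32 × 0.375 = 0.12
P(B ∩ C) = P(C)·P(B|C) = 0.40 × 0.30 = 0.12
P(A ∪ B ∪ C) = 0.46 + 0.32 + 0.40 − 0.12 − 0.20 − 0.12 + 0.08 = 0.82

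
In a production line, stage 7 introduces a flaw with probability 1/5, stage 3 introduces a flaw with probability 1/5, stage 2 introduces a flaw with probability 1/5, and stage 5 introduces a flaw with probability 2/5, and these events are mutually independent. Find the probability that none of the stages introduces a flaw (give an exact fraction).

192/625

Since the events are independent, P(none) is the product of the individual non-occurrence probabilities.
P(none) = (1 − 1/5) × (1 − 1/5) × (1 − 1/5) × (1 − 2/5) = 4/5 × 4/5 × 4/5 × 3/5 = 192/625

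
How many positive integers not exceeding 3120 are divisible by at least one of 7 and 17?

602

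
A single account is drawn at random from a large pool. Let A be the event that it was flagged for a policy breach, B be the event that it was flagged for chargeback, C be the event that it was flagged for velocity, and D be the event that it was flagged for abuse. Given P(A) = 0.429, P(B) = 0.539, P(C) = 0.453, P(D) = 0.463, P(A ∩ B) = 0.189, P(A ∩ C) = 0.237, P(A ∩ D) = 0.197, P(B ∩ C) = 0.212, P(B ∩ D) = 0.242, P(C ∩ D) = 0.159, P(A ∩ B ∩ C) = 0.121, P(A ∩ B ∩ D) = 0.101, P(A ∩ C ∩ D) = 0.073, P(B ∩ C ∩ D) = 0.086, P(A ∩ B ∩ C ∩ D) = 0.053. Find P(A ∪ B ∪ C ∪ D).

Inclusion–exclusion gives
P(A ∪ B ∪ C ∪ D) = 0.429 + 0.539 + 0.453 + 0.463 − 0.189 − 0.237 − 0.197 − 0.212 − 0.242 − 0.159 + 0.121 + 0.101 + 0.073 + 0.086 − 0.053 = 0.976

0.976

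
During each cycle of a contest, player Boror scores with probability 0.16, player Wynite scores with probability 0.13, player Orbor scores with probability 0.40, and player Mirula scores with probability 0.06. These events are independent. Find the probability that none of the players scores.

P(none) = (1 − 0.16) × (1 − 0.13) × (1 − 0.40) × (1 − 0.06) = 0.84 × 0.87 × 0.60 × 0.94 = 0.4121712

0.4121712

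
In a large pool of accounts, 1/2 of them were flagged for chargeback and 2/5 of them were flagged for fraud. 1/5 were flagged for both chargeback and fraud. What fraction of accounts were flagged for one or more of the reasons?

P(at least one) = 1/2 + 2/5 − 1/5 = 7/10

7/10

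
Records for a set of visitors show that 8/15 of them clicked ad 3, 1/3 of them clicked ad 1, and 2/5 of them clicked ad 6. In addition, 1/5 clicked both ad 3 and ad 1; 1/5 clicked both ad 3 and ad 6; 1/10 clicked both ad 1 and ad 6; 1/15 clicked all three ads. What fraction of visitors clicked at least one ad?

5/6

P(union) = 8/15 + 1/3 + 2/5 − 1/5 − 1/5 − 1/10 + 1/15 = 5/6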